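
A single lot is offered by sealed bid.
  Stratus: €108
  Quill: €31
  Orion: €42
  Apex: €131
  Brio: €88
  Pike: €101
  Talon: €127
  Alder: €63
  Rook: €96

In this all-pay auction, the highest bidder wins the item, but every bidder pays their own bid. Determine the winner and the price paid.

Apex pays €131

All-pay auction: the highest bidder wins the item, but every bidder pays their own bid.
Sorting bids: 131 (Apex) > 127 (Talon) > 108 (Stratus) > 101 (Pike) > 96 (Rook) > 88 (Brio) > …
Apex is highest and takes the item; every bidder forfeits their bid.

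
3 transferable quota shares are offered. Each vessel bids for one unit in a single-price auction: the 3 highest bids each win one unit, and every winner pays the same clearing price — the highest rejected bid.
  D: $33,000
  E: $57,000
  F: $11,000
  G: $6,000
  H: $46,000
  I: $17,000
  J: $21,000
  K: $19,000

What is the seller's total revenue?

Bids ranked high→low: 57,000 (E), 46,000 (H), 33,000 (D), 21,000 (J), 19,000 (K), …
The 3 highest are E, H, D.
Clearing price = highest rejected bid = $21,000.
Total revenue = 3 × $21,000 = $63,000.

Total revenue: $63,000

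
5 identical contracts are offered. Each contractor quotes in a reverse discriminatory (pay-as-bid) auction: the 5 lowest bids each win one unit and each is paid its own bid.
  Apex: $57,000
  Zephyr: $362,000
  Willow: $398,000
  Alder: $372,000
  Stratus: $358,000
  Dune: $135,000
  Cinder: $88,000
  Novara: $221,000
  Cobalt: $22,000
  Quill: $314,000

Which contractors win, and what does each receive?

Sorting: 22,000 (Cobalt), 57,000 (Apex), 88,000 (Cinder), 135,000 (Dune), 221,000 (Novara), 314,000 (Quill), 358,000 (Stratus), …
Lowest 5: Cobalt, Apex, Cinder, Dune, Novara.
Each winner is paid its own bid: Cobalt $22,000, Apex $57,000, Cinder $88,000, Dune $135,000, Novara $221,000.

Cobalt $22,000, Apex $57,000, Cinder $88,000, Dune $135,000, Novara $221,000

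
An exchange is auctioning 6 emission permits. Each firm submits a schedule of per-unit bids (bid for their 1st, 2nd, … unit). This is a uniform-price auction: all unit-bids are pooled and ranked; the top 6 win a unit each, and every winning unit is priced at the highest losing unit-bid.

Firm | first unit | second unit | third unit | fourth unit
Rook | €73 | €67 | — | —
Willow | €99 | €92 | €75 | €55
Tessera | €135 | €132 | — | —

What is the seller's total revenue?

All unit-bids, highest first — top 6: 135 (Tessera-1), 132 (Tessera-2), 99 (Willow-1), 92 (Willow-2), 75 (Willow-3), 73 (Rook-1)
Highest rejected unit-bid = €67.
Allocation: Rook 1, Tessera 2, Willow 3. Every unit priced at €67.
Revenue = 6 × 67 = €402.

Total revenue: €402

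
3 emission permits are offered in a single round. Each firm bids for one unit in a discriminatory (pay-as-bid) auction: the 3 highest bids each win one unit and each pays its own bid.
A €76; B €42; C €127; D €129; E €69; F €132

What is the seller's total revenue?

Bids ranked high→low: 132 (F), 129 (D), 127 (C), 76 (A), 69 (E), …
Top 3: F, D, C.
Total revenue = 132 + 129 + 127 = €388.

Total revenue: €388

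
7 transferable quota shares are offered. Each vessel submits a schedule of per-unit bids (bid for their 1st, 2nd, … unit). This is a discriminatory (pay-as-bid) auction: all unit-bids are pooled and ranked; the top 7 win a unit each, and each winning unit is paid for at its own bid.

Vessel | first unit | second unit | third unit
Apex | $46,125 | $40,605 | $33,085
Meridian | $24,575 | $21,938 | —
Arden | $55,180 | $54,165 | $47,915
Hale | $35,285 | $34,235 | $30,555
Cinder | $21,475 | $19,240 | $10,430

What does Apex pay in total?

Pooled unit-bids ranked (top 7): 55,180 (Arden-1), 54,165 (Arden-2), 47,915 (Arden-3), 46,125 (Apex-1), 40,605 (Apex-2), 35,285 (Hale-1), 34,235 (Hale-2)
Next rejected bid: $33,085 (not a price — pay-as-bid).
Apex's winning unit-bids: 46,125 + 40,605 = $86,730.

Apex pays $86,730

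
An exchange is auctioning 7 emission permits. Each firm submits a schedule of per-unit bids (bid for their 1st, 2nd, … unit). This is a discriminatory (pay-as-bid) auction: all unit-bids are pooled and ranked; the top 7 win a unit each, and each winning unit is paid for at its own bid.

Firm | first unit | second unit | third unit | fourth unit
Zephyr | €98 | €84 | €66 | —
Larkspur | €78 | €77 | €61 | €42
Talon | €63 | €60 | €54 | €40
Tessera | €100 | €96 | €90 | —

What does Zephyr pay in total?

Zephyr pays €182

Merging the schedules and taking the best 7: 100 (Tessera-1), 98 (Zephyr-1), 96 (Tessera-2), 90 (Tessera-3), 84 (Zephyr-2), 78 (Larkspur-1), 77 (Larkspur-2)
Next rejected bid: €66 (not a price — pay-as-bid).
Zephyr's winning unit-bids: 98 + 84 = €182.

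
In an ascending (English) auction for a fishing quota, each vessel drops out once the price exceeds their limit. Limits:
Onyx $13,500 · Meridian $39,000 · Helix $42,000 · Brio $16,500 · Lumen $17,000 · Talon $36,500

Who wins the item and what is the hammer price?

Sorting limits: 42,000 (Helix) > 39,000 (Meridian) > 36,500 (Talon) > 17,000 (Lumen) > 16,500 (Brio) > 13,500 (Onyx)
Bidding ends when Meridian exits at $39,000; Helix takes it.

Helix wins at $39,000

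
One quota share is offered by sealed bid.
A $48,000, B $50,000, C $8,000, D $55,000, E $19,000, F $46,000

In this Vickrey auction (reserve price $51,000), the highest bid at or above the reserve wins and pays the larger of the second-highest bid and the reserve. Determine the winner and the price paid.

Rule: the highest bid at or above the reserve wins and pays the larger of the second-highest bid and the reserve.
Bids ranked: 55,000 (D) > 50,000 (B) > 48,000 (A) > 46,000 (F) > 19,000 (E) > 8,000 (C)
Highest eligible bid: D at $55,000.
max(second-highest $50,000, reserve $51,000) = $51,000.

D pays $51,000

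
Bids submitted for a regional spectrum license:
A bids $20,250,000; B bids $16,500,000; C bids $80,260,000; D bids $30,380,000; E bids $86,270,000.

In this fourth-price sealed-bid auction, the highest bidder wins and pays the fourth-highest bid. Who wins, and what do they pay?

E pays $20,250,000

Sorting bids: 86,270,000 (E) > 80,260,000 (C) > 30,380,000 (D) > 20,250,000 (A) > 16,500,000 (B)
E wins; payment is bid #4 in the ranking = $20,250,000.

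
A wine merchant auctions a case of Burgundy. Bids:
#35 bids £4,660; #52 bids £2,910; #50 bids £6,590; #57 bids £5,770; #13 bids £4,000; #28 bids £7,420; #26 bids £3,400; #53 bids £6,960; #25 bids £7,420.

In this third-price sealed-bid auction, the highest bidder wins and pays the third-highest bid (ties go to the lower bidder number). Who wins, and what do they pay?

#25 pays £6,960

Bids ranked: 7,420 (#25) > 7,420 (#28) > 6,960 (#53) > 6,590 (#50) > 5,770 (#57) > 4,660 (#35) > …
Tie at £7,420 → #25 wins by tie-break.
#25 is highest; pays the third-highest bid, £6,960.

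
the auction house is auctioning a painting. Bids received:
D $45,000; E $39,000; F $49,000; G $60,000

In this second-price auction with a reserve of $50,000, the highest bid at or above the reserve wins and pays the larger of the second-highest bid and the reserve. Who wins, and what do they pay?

Bids ranked: 60,000 (G) > 49,000 (F) > 45,000 (D) > 39,000 (E)
G has the top bid at or above the reserve ($60,000).
Second-highest bid $49,000 is below the reserve $50,000, so the reserve binds → payment $50,000.

G pays $50,000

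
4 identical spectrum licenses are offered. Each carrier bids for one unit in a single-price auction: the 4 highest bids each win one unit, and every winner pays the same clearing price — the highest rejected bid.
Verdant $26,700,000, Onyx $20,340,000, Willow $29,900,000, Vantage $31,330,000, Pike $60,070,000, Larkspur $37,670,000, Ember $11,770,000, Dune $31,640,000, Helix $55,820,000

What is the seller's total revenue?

Sorting: 60,070,000 (Pike), 55,820,000 (Helix), 37,670,000 (Larkspur), 31,640,000 (Dune), 31,330,000 (Vantage), 29,900,000 (Willow), …
Winners (4 units): Pike, Helix, Larkspur, Dune.
First losing bid is Vantage's $31,330,000, which sets the uniform price.
Total revenue = 4 × $31,330,000 = $125,320,000.

Total revenue: $125,320,000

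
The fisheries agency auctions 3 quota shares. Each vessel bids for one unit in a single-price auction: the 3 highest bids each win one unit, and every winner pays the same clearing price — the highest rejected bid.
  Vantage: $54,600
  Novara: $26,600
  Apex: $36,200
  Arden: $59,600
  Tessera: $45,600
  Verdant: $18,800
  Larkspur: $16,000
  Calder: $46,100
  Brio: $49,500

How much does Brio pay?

Brio pays $46,100

Sorting: 59,600 (Arden), 54,600 (Vantage), 49,500 (Brio), 46,100 (Calder), 45,600 (Tessera), …
The 3 highest are Arden, Vantage, Brio.
First losing bid is Calder's $46,100, which sets the uniform price.
Brio wins → pays $46,100.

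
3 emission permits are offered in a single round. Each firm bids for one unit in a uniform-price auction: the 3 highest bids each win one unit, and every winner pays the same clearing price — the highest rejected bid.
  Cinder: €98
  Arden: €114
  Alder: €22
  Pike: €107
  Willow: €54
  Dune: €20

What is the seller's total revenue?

Sorting: 114 (Arden), 107 (Pike), 98 (Cinder), 54 (Willow), 22 (Alder), …
Winners (3 units): Arden, Pike, Cinder.
Highest unsuccessful bid: €54 → clearing price.
Total revenue = 3 × €54 = €162.

Total revenue: €162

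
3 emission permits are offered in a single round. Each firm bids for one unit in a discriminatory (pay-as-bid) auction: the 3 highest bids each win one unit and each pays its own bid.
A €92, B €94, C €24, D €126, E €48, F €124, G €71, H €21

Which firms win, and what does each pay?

D €126, F €124, B €94

Ordering the bids: 126 (D), 124 (F), 94 (B), 92 (A), 71 (G), …
Top 3: D, F, B.
Each winner pays its own bid: D €126, F €124, B €94.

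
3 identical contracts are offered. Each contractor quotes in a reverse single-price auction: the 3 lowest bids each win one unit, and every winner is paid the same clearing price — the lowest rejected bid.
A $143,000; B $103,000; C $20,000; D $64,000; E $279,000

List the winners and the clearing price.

Sorting: 20,000 (C), 64,000 (D), 103,000 (B), 143,000 (A), 279,000 (E)
The 3 lowest are C, D, B.
Lowest unsuccessful bid: $143,000 → clearing price.

C, D, B; each is paid $143,000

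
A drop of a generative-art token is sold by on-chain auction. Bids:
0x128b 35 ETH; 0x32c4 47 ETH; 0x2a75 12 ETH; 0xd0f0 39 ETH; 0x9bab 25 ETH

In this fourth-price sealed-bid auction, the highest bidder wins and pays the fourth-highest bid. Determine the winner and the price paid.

0x32c4 pays 25 ETH

Sorting bids: 47 (0x32c4) > 39 (0xd0f0) > 35 (0x128b) > 25 (0x9bab) > 12 (0x2a75)
0x32c4 wins; payment is bid #4 in the ranking = 25 ETH.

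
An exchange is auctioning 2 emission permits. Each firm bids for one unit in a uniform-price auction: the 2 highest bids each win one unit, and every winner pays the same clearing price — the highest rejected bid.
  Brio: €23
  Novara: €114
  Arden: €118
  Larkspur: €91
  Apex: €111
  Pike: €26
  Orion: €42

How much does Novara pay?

Sorting: 118 (Arden), 114 (Novara), 111 (Apex), 91 (Larkspur), …
Winners (2 units): Arden, Novara.
Highest unsuccessful bid: €111 → clearing price.
Novara wins → pays €111.

Novara pays €111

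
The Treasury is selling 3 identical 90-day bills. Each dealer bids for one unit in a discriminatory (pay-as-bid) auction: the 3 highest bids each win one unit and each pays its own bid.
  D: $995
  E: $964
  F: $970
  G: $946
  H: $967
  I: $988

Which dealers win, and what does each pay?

Ordering the bids: 995 (D), 988 (I), 970 (F), 967 (H), 964 (E), …
The 3 highest are D, I, F.
Each winner pays its own bid: D $995, I $988, F $970.

D $995, I $988, F $970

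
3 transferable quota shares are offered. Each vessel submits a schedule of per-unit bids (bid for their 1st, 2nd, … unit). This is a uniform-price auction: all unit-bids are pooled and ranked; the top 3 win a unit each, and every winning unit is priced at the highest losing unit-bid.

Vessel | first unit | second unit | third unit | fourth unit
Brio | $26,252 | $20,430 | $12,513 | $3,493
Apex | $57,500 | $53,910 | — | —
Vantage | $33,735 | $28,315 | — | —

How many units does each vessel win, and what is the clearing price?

Apex 2, Vantage 1; clearing price $28,315

Pooled unit-bids ranked (top 3): 57,500 (Apex-1), 53,910 (Apex-2), 33,735 (Vantage-1)
First bid not allocated: $28,315.
Allocation: Apex 2, Vantage 1.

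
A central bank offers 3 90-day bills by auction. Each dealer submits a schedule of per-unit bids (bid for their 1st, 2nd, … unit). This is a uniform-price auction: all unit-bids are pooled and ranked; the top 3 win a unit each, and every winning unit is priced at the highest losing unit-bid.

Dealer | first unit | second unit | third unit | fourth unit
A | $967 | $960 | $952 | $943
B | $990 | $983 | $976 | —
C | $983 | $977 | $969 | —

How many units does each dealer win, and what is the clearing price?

Pooled unit-bids ranked (top 3): 990 (B-1), 983 (B-2), 983 (C-1)
The (k+1)-th unit-bid is $977.
Allocation: B 2, C 1.

B 2, C 1; clearing price $977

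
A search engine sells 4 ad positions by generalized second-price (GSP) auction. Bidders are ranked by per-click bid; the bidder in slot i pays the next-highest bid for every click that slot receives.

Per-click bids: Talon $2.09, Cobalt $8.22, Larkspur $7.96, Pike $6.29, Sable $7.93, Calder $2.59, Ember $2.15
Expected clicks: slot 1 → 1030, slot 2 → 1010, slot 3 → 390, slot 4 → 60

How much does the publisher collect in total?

Ranked by bid: $8.22 (Cobalt) > $7.96 (Larkspur) > $7.93 (Sable) > $6.29 (Pike) > $2.59 (Calder) > …
Slot 1: Cobalt pays $7.96 × 1030 = $8198.80
Slot 2: Larkspur pays $7.93 × 1010 = $8009.30
Slot 3: Sable pays $6.29 × 390 = $2453.10
Slot 4: Pike pays $2.59 × 60 = $155.40
Total = $18816.60

Total revenue: $18816.60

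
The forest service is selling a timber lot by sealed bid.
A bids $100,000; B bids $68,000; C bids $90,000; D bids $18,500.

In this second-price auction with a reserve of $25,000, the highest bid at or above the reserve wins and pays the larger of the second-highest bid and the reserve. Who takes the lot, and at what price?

Bids in order: 100,000 (A) > 90,000 (C) > 68,000 (B) > 18,500 (D)
A has the top bid at or above the reserve ($100,000).
max(second-highest $90,000, reserve $25,000) = $90,000; the reserve does not bind.

A pays $90,000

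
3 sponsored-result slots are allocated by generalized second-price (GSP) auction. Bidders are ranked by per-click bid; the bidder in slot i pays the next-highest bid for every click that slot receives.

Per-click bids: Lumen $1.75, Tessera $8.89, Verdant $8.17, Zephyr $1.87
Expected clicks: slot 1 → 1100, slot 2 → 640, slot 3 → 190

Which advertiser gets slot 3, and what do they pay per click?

Ranked by bid: $8.89 (Tessera) > $8.17 (Verdant) > $1.87 (Zephyr) > $1.75 (Lumen)
Slot 3 goes to the third-ranked bidder, Zephyr, who pays the next bid down: $1.75/click.

Zephyr; $1.75 per click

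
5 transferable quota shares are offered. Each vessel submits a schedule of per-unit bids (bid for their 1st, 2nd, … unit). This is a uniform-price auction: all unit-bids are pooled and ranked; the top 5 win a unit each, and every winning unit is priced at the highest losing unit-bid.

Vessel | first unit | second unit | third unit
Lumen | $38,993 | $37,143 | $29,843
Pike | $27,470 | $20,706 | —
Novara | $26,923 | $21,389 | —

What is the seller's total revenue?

Pooled unit-bids ranked (top 5): 38,993 (Lumen-1), 37,143 (Lumen-2), 29,843 (Lumen-3), 27,470 (Pike-1), 26,923 (Novara-1)
Highest rejected unit-bid = $21,389.
Allocation: Lumen 3, Novara 1, Pike 1. Every unit priced at $21,389.
Revenue = 5 × 21,389 = $106,945.

Total revenue: $106,945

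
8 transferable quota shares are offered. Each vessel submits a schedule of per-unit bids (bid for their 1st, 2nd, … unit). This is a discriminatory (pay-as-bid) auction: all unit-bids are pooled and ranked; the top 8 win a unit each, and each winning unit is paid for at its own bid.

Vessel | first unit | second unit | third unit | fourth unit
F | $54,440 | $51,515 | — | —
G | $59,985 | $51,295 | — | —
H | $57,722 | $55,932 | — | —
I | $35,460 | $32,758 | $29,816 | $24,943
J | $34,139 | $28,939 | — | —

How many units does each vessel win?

Pooled unit-bids ranked (top 8): 59,985 (G-1), 57,722 (H-1), 55,932 (H-2), 54,440 (F-1), 51,515 (F-2), 51,295 (G-2), 35,460 (I-1), 34,139 (J-1)
Next rejected bid: $32,758 (not a price — pay-as-bid).
Allocation: F 2, G 2, H 2, I 1, J 1.

F 2, G 2, H 2, I 1, J 1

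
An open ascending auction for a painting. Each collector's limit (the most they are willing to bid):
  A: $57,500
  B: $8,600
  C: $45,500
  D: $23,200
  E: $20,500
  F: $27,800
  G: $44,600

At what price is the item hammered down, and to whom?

A wins at $45,500

Sorting limits: 57,500 (A) > 45,500 (C) > 44,600 (G) > 27,800 (F) > 23,200 (D) > 20,500 (E) > …
C is the last rival to drop out, at $45,500; A remains and wins at that price.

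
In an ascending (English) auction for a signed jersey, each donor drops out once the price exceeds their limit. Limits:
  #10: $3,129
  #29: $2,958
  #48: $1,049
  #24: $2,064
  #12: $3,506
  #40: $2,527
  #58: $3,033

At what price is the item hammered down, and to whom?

Rule: the price rises until one bidder remains; the winner pays the price at which the last rival dropped out.
Limits in order: 3,506 (#12) > 3,129 (#10) > 3,033 (#58) > 2,958 (#29) > 2,527 (#40) > 2,064 (#24) > …
Once the price passes $3,129, only #12 is left; the hammer falls at #10's limit of $3,129.

#12 wins at $3,129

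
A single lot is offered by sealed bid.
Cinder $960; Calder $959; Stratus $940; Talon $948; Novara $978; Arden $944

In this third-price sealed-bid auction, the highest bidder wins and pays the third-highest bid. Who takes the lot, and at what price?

Third-price sealed-bid auction: the highest bidder wins and pays the third-highest bid.
Bids in order: 978 (Novara) > 960 (Cinder) > 959 (Calder) > 948 (Talon) > 944 (Arden) > 940 (Stratus)
Novara is highest; pays the third-highest bid, $959.

Novara pays $959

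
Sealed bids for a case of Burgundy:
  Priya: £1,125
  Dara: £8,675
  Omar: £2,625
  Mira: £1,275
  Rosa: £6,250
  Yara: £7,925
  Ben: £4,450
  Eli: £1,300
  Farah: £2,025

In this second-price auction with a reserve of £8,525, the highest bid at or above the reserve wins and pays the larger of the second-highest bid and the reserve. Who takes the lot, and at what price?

Dara pays £8,525

Second-price auction with a reserve of £8,525: the highest bid at or above the reserve wins and pays the larger of the second-highest bid and the reserve.
Sorting bids: 8,675 (Dara) > 7,925 (Yara) > 6,250 (Rosa) > 4,450 (Ben) > 2,625 (Omar) > 2,025 (Farah) > …
Highest eligible bid: Dara at £8,675.
Second-highest bid £7,925 is below the reserve £8,525, so the reserve binds → payment £8,525.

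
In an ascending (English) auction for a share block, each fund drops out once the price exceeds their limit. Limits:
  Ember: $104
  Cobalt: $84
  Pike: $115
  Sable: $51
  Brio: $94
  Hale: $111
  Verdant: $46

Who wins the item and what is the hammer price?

Sorting limits: 115 (Pike) > 111 (Hale) > 104 (Ember) > 94 (Brio) > 84 (Cobalt) > 51 (Sable) > …
Hale is the last rival to drop out, at $111; Pike remains and wins at that price.

Pike wins at $111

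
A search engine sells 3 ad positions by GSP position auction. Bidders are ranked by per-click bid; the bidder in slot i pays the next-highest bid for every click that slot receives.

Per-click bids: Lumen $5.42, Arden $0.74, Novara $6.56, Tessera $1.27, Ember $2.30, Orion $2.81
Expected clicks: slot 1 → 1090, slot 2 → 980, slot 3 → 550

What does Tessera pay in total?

Tessera pays $0.00

Ranked by bid: $6.56 (Novara) > $5.42 (Lumen) > $2.81 (Orion) > $2.30 (Ember) > …
Tessera ranks below slot 3 → no slot, pays nothing.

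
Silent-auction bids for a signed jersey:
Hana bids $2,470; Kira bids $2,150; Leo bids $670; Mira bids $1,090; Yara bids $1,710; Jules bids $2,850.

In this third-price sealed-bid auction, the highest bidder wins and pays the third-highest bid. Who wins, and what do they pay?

Bids ranked: 2,850 (Jules) > 2,470 (Hana) > 2,150 (Kira) > 1,710 (Yara) > 1,090 (Mira) > 670 (Leo)
Jules wins; payment is bid #3 in the ranking = $2,150.

Jules pays $2,150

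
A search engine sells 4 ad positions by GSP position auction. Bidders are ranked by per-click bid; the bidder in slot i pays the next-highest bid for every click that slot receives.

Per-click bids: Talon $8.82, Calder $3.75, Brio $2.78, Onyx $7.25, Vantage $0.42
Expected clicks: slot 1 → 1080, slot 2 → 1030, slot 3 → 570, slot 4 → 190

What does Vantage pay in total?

Per-click bids in order: $8.82 (Talon) > $7.25 (Onyx) > $3.75 (Calder) > $2.78 (Brio) > $0.42 (Vantage)
Vantage ranks below slot 4 → no slot, pays nothing.

Vantage pays $0.00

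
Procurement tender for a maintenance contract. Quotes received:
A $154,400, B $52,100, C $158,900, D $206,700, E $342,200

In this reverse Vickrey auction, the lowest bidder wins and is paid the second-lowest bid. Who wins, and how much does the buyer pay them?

B is paid $154,400

Sorting bids: 52,100 (B) < 154,400 (A) < 158,900 (C) < 206,700 (D) < 342,200 (E)
B wins with the lowest bid; price is set by the runner-up at $154,400.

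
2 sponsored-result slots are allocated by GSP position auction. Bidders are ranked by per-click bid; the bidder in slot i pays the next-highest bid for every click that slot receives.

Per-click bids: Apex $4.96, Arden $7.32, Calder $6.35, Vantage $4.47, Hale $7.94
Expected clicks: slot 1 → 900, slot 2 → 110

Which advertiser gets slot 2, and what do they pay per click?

Sorting advertisers: $7.94 (Hale) > $7.32 (Arden) > $6.35 (Calder) > …
Slot 2 goes to the second-ranked bidder, Arden, who pays the next bid down: $6.35/click.

Arden; $6.35 per click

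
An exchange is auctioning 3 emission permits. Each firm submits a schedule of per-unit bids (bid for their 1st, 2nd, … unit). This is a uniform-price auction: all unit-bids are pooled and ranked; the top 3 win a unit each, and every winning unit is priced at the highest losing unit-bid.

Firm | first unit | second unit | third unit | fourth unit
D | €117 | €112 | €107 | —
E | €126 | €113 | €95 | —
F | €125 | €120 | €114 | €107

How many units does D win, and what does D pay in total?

D: 0 units, pays €0

Merging the schedules and taking the best 3: 126 (E-1), 125 (F-1), 120 (F-2)
Highest rejected unit-bid = €117.
D wins 0 unit(s) at €117 each.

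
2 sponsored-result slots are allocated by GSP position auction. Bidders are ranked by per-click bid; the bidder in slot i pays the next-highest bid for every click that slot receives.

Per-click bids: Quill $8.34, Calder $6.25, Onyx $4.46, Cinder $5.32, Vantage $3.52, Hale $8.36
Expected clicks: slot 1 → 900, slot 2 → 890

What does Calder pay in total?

Sorting advertisers: $8.36 (Hale) > $8.34 (Quill) > $6.25 (Calder) > …
Calder ranks below slot 2 → no slot, pays nothing.

Calder pays $0.00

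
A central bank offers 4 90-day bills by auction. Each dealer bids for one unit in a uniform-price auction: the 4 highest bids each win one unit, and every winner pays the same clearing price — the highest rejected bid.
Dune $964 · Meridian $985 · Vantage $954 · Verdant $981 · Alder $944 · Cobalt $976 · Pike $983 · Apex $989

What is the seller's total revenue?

Total revenue: $3,904

Sorting: 989 (Apex), 985 (Meridian), 983 (Pike), 981 (Verdant), 976 (Cobalt), 964 (Dune), …
The 4 highest are Apex, Meridian, Pike, Verdant.
First losing bid is Cobalt's $976, which sets the uniform price.
Total revenue = 4 × $976 = $3,904.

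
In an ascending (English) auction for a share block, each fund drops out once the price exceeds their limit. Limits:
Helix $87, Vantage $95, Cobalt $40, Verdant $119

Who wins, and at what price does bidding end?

Verdant wins at $95

Open ascending-bid auction: the price rises until one bidder remains; the winner pays the price at which the last rival dropped out.
Limits ranked: 119 (Verdant) > 95 (Vantage) > 87 (Helix) > 40 (Cobalt)
Bidding ends when Vantage exits at $95; Verdant takes it.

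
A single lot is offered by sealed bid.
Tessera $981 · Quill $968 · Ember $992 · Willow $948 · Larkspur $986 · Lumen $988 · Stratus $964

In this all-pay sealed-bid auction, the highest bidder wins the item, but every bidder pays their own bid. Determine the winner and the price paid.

Bids ranked: 992 (Ember) > 988 (Lumen) > 986 (Larkspur) > 981 (Tessera) > 968 (Quill) > 964 (Stratus) > …
Ember wins with the top bid; all bids are sunk regardless.

Ember pays $992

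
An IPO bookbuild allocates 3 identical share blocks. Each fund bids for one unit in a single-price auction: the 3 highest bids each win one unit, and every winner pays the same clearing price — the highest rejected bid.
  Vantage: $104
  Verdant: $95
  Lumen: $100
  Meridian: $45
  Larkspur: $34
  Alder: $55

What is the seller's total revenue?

Total revenue: $165

Ordering the bids: 104 (Vantage), 100 (Lumen), 95 (Verdant), 55 (Alder), 45 (Meridian), …
Top 3: Vantage, Lumen, Verdant.
Clearing price = highest rejected bid = $55.
Total revenue = 3 × $55 = $165.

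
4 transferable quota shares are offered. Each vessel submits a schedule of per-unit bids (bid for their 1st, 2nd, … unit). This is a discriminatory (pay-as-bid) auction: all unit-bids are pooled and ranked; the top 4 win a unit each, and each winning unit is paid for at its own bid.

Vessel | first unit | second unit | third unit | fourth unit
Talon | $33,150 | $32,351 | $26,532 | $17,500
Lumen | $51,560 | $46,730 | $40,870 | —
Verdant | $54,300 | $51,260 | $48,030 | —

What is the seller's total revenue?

Pooled unit-bids ranked (top 4): 54,300 (Verdant-1), 51,560 (Lumen-1), 51,260 (Verdant-2), 48,030 (Verdant-3)
Next rejected bid: $46,730 (not a price — pay-as-bid).
Each winning unit pays its own bid.
Revenue = 54,300 + 51,560 + 51,260 + 48,030 = $205,150.

Total revenue: $205,150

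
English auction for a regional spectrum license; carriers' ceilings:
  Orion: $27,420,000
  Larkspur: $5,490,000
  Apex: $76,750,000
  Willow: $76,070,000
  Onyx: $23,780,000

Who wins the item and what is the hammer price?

Apex wins at $76,070,000

Limits ranked: 76,750,000 (Apex) > 76,070,000 (Willow) > 27,420,000 (Orion) > 23,780,000 (Onyx) > 5,490,000 (Larkspur)
Willow is the last rival to drop out, at $76,070,000; Apex remains and wins at that price.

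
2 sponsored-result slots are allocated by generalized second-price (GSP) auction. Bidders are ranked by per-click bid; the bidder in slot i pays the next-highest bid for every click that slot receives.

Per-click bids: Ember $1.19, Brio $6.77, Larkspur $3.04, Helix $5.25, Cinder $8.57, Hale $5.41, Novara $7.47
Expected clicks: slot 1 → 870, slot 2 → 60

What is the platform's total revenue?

Per-click bids in order: $8.57 (Cinder) > $7.47 (Novara) > $6.77 (Brio) > …
Slot 1: Cinder pays $7.47 × 870 = $6498.90
Slot 2: Novara pays $6.77 × 60 = $406.20
Total = $6905.10

Total revenue: $6905.10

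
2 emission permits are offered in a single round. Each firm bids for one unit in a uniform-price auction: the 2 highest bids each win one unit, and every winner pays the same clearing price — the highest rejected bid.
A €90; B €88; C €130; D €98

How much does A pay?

Ordering the bids: 130 (C), 98 (D), 90 (A), 88 (B)
Top 2: C, D.
Clearing price = highest rejected bid = €90.
A does not win → pays €0.

A pays €0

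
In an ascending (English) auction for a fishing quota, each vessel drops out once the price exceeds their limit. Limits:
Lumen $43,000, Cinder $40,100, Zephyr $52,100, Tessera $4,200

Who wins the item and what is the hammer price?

Zephyr wins at $43,000

Rule: the price rises until one bidder remains; the winner pays the price at which the last rival dropped out.
Limits ranked: 52,100 (Zephyr) > 43,000 (Lumen) > 40,100 (Cinder) > 4,200 (Tessera)
Lumen is the last rival to drop out, at $43,000; Zephyr remains and wins at that price.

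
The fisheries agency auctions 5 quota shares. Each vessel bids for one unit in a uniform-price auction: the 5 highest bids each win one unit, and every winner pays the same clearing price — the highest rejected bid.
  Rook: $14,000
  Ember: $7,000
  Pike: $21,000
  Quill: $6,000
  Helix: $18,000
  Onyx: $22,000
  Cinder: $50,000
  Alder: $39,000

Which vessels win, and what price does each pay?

Sorting: 50,000 (Cinder), 39,000 (Alder), 22,000 (Onyx), 21,000 (Pike), 18,000 (Helix), 14,000 (Rook), 7,000 (Ember), …
Winners (5 units): Cinder, Alder, Onyx, Pike, Helix.
First losing bid is Rook's $14,000, which sets the uniform price.

Cinder, Alder, Onyx, Pike, Helix; each pays $14,000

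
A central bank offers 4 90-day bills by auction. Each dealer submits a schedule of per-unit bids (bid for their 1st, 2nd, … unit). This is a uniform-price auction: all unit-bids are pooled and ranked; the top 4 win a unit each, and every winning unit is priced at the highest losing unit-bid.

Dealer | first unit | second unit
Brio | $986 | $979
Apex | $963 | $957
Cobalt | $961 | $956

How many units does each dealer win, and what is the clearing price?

Merging the schedules and taking the best 4: 986 (Brio-1), 979 (Brio-2), 963 (Apex-1), 961 (Cobalt-1)
First bid not allocated: $957.
Allocation: Apex 1, Brio 2, Cobalt 1.

Apex 1, Brio 2, Cobalt 1; clearing price $957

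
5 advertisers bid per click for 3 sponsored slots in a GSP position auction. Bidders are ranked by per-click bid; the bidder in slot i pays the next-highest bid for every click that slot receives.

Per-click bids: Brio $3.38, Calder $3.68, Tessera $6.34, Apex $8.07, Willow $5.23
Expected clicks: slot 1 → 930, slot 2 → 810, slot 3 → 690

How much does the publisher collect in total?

Ranked by bid: $8.07 (Apex) > $6.34 (Tessera) > $5.23 (Willow) > $3.68 (Calder) > …
Slot 1: Apex pays $6.34 × 930 = $5896.20
Slot 2: Tessera pays $5.23 × 810 = $4236.30
Slot 3: Willow pays $3.68 × 690 = $2539.20
Total = $12671.70

Total revenue: $12671.70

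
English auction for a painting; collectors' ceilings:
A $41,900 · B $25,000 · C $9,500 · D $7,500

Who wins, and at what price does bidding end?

Limits ranked: 41,900 (A) > 25,000 (B) > 9,500 (C) > 7,500 (D)
Bidding ends when B exits at $25,000; A takes it.

A wins at $25,000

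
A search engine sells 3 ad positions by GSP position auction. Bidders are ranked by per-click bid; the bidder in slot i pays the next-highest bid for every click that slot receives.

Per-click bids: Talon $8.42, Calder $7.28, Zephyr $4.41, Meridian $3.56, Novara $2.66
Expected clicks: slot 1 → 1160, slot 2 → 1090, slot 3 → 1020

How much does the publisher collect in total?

Per-click bids in order: $8.42 (Talon) > $7.28 (Calder) > $4.41 (Zephyr) > $3.56 (Meridian) > …
Slot 1: Talon pays $7.28 × 1160 = $8444.80
Slot 2: Calder pays $4.41 × 1090 = $4806.90
Slot 3: Zephyr pays $3.56 × 1020 = $3631.20
Total = $16882.90

Total revenue: $16882.90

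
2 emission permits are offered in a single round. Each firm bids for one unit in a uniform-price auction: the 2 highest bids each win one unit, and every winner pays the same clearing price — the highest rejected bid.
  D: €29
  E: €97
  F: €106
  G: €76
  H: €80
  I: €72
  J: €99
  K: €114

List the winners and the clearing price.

Bids ranked high→low: 114 (K), 106 (F), 99 (J), 97 (E), …
Winners (2 units): K, F.
First losing bid is J's €99, which sets the uniform price.

K, F; each pays €99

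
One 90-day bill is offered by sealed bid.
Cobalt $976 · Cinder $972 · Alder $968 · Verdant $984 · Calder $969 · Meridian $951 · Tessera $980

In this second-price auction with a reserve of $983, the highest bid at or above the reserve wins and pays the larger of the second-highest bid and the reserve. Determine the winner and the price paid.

Verdant pays $983

Bids ranked: 984 (Verdant) > 980 (Tessera) > 976 (Cobalt) > 972 (Cinder) > 969 (Calder) > 968 (Alder) > …
Verdant has the top bid at or above the reserve ($984).
max(second-highest $980, reserve $983) = $983.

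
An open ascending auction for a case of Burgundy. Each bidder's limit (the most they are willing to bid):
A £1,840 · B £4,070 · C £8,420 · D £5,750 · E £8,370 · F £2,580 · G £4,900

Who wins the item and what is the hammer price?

C wins at £8,370

Limits ranked: 8,420 (C) > 8,370 (E) > 5,750 (D) > 4,900 (G) > 4,070 (B) > 2,580 (F) > …
Bidding ends when E exits at £8,370; C takes it.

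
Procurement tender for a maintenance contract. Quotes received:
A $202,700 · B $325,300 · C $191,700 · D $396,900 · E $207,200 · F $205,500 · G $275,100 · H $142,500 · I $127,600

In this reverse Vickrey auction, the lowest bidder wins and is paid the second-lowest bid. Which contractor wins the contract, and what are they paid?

I is paid $142,500

Reverse Vickrey auction: the lowest bidder wins and is paid the second-lowest bid.
Sorting bids: 127,600 (I) < 142,500 (H) < 191,700 (C) < 202,700 (A) < 205,500 (F) < 207,200 (E) < …
I is lowest; is paid the second-lowest bid, $142,500.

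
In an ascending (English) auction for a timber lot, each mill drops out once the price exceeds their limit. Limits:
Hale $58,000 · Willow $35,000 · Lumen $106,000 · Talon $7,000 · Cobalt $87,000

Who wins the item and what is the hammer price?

Lumen wins at $87,000

Rule: the price rises until one bidder remains; the winner pays the price at which the last rival dropped out.
Limits in order: 106,000 (Lumen) > 87,000 (Cobalt) > 58,000 (Hale) > 35,000 (Willow) > 7,000 (Talon)
Bidding ends when Cobalt exits at $87,000; Lumen takes it.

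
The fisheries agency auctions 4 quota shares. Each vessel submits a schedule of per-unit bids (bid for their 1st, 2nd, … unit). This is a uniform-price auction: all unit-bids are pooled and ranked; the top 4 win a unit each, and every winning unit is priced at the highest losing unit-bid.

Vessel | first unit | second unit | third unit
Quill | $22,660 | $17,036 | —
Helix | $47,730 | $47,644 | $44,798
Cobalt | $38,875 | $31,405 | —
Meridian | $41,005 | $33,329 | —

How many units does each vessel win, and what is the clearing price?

Pooled unit-bids ranked (top 4): 47,730 (Helix-1), 47,644 (Helix-2), 44,798 (Helix-3), 41,005 (Meridian-1)
First bid not allocated: $38,875.
Allocation: Helix 3, Meridian 1.

Helix 3, Meridian 1; clearing price $38,875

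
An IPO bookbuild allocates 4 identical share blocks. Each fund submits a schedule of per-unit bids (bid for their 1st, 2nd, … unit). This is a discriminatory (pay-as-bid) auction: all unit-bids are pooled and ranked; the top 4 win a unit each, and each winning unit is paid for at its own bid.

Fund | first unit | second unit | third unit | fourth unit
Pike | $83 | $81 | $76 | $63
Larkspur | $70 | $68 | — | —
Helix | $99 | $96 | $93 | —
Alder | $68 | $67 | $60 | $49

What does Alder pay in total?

Alder pays $0

Pooled unit-bids ranked (top 4): 99 (Helix-1), 96 (Helix-2), 93 (Helix-3), 83 (Pike-1)
Next rejected bid: $81 (not a price — pay-as-bid).
Alder wins no units.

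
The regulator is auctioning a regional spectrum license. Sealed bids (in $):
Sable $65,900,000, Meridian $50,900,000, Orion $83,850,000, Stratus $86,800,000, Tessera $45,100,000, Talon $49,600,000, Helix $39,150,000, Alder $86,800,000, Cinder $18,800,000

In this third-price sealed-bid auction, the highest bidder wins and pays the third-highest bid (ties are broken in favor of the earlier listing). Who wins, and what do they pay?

Sorting bids: 86,800,000 (Stratus) > 86,800,000 (Alder) > 83,850,000 (Orion) > 65,900,000 (Sable) > 50,900,000 (Meridian) > 49,600,000 (Talon) > …
Stratus and Alder tie at $86,800,000; tie-break gives it to Stratus.
Stratus is highest; pays the third-highest bid, $83,850,000.

Stratus pays $83,850,000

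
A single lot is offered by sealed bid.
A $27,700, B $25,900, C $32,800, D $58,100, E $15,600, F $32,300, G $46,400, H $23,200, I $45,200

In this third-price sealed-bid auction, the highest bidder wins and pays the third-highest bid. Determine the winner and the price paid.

D pays $45,200

Sorting bids: 58,100 (D) > 46,400 (G) > 45,200 (I) > 32,800 (C) > 32,300 (F) > 27,700 (A) > …
D is highest; pays the third-highest bid, $45,200.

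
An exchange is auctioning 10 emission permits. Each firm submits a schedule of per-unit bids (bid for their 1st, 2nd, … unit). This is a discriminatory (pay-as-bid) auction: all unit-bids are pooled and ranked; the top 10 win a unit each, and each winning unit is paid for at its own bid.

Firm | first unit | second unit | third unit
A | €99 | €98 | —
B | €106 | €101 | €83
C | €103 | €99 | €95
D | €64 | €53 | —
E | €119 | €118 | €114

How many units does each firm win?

All unit-bids, highest first — top 10: 119 (E-1), 118 (E-2), 114 (E-3), 106 (B-1), 103 (C-1), 101 (B-2), 99 (A-1), 99 (C-2), 98 (A-2), 95 (C-3)
Next rejected bid: €83 (not a price — pay-as-bid).
Allocation: A 2, B 2, C 3, E 3.

A 2, B 2, C 3, E 3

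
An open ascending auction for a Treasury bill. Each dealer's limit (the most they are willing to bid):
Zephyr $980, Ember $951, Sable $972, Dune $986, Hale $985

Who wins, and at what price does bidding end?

Limits in order: 986 (Dune) > 985 (Hale) > 980 (Zephyr) > 972 (Sable) > 951 (Ember)
Hale is the last rival to drop out, at $985; Dune remains and wins at that price.

Dune wins at $985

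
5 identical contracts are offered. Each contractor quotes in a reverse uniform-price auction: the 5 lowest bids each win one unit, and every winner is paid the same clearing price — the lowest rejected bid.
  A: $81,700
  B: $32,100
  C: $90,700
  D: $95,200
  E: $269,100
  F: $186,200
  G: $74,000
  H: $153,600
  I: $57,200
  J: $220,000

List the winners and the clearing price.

Bids ranked low→high: 32,100 (B), 57,200 (I), 74,000 (G), 81,700 (A), 90,700 (C), 95,200 (D), 153,600 (H), …
Lowest 5: B, I, G, A, C.
Clearing price = lowest rejected bid = $95,200.

B, I, G, A, C; each is paid $95,200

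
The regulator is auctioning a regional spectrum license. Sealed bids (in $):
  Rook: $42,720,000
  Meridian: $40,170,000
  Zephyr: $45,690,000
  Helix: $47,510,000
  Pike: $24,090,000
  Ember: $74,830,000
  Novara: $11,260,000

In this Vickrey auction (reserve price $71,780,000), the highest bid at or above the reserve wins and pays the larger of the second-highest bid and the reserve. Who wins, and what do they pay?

Ember pays $71,780,000

Bids in order: 74,830,000 (Ember) > 47,510,000 (Helix) > 45,690,000 (Zephyr) > 42,720,000 (Rook) > 40,170,000 (Meridian) > 24,090,000 (Pike) > …
Highest eligible bid: Ember at $74,830,000.
Second-highest bid $47,510,000 is below the reserve $71,780,000, so the reserve binds → payment $71,780,000.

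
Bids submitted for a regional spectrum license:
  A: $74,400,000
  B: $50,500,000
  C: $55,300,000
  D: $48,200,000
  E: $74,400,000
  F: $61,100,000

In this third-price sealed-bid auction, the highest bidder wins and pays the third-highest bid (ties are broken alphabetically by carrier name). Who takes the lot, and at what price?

Bids in order: 74,400,000 (A) > 74,400,000 (E) > 61,100,000 (F) > 55,300,000 (C) > 50,500,000 (B) > 48,200,000 (D)
A and E tie at $74,400,000; tie-break gives it to A.
A is highest; pays the third-highest bid, $61,100,000.

A pays $61,100,000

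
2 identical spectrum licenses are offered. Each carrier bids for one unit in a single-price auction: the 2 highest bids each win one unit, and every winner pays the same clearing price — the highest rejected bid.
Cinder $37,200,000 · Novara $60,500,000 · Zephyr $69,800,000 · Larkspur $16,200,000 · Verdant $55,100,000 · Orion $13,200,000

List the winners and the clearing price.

Zephyr, Novara; each pays $55,100,000

Ordering the bids: 69,800,000 (Zephyr), 60,500,000 (Novara), 55,100,000 (Verdant), 37,200,000 (Cinder), …
Top 2: Zephyr, Novara.
First losing bid is Verdant's $55,100,000, which sets the uniform price.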